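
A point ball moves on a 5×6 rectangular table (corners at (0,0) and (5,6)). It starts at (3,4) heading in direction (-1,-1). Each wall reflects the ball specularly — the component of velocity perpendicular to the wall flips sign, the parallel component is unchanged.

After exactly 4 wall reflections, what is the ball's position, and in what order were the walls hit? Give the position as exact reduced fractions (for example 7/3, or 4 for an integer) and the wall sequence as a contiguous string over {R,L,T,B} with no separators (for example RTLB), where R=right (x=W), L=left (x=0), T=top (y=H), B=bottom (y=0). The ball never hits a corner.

Final position: (3,6)
Wall sequence: LBRT

1. t=3 → L at (0,1); v=(1,-1)
2. t=1 → B at (1,0); v=(1,1)
3. t=4 → R at (5,4); v=(-1,1)
4. t=2 → T at (3,6); v=(-1,-1)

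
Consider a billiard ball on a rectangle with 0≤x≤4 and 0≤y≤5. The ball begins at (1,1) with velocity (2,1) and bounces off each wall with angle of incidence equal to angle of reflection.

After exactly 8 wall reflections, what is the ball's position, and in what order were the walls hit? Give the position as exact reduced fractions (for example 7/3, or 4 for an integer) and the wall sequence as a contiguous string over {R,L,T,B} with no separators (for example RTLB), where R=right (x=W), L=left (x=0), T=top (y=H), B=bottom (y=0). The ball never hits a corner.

Final position: (0,5/2)
Wall sequence: RLTRLBRL

1. t=3/2 → R at (4,5/2); v=(-2,1)
2. t=2 → L at (0,9/2); v=(2,1)
3. t=1/2 → T at (1,5); v=(2,-1)
4. t=3/2 → R at (4,7/2); v=(-2,-1)
5. t=2 → L at (0,3/2); v=(2,-1)
6. t=3/2 → B at (3,0); v=(2,1)
7. t=1/2 → R at (4,1/2); v=(-2,1)
8. t=2 → L at (0,5/2); v=(2,1)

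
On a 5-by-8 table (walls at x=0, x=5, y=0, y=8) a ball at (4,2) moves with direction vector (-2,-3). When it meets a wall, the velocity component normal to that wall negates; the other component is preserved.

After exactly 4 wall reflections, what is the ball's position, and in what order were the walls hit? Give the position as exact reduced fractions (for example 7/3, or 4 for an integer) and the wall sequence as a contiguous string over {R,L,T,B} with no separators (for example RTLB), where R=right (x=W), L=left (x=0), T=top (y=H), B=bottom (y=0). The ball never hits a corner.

Final position: (5,9/2)
Wall sequence: BLTR

1. t=2/3 → B at (8/3,0); v=(-2,3)
2. t=4/3 → L at (0,4); v=(2,3)
3. t=4/3 → T at (8/3,8); v=(2,-3)
4. t=7/6 → R at (5,9/2); v=(-2,-3)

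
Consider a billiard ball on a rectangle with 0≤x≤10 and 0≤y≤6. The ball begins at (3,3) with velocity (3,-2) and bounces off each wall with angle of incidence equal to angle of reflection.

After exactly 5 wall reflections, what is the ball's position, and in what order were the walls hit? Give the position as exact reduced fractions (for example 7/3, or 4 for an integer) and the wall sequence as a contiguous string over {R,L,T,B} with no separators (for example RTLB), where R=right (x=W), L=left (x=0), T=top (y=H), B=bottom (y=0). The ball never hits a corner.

Final position: (11/2,0)
Wall sequence: BRTLB

1. t=3/2 → B at (15/2,0); v=(3,2)
2. t=5/6 → R at (10,5/3); v=(-3,2)
3. t=13/6 → T at (7/2,6); v=(-3,-2)
4. t=7/6 → L at (0,11/3); v=(3,-2)
5. t=11/6 → B at (11/2,0); v=(3,2)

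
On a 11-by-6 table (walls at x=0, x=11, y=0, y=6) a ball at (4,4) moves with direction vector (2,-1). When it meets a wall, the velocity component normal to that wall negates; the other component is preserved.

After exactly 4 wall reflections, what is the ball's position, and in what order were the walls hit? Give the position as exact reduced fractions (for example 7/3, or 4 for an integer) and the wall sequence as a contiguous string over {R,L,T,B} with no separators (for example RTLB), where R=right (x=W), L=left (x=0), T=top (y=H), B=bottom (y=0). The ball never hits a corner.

Final position: (2,6)
Wall sequence: RBLT

1. t=7/2 → R at (11,1/2); v=(-2,-1)
2. t=1/2 → B at (10,0); v=(-2,1)
3. t=5 → L at (0,5); v=(2,1)
4. t=1 → T at (2,6); v=(2,-1)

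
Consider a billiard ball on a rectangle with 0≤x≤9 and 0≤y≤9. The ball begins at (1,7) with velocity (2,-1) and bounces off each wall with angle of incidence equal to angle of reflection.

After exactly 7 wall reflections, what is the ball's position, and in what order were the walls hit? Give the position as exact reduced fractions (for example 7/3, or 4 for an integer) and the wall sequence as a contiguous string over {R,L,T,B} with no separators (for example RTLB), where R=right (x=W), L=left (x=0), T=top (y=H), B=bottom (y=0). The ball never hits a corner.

Final position: (9,3)
Wall sequence: RBLRTLR

1. t=4 → R at (9,3); v=(-2,-1)
2. t=3 → B at (3,0); v=(-2,1)
3. t=3/2 → L at (0,3/2); v=(2,1)
4. t=9/2 → R at (9,6); v=(-2,1)
5. t=3 → T at (3,9); v=(-2,-1)
6. t=3/2 → L at (0,15/2); v=(2,-1)
7. t=9/2 → R at (9,3); v=(-2,-1)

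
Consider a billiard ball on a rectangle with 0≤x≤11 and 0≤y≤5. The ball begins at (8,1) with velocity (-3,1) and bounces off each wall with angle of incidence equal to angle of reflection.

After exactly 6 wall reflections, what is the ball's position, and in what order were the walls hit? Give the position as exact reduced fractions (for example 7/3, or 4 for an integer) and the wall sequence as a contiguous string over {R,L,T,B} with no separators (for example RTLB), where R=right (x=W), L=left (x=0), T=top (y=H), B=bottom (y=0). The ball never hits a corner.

Final position: (11,14/3)
Wall sequence: LTRBLR

1. t=8/3 → L at (0,11/3); v=(3,1)
2. t=4/3 → T at (4,5); v=(3,-1)
3. t=7/3 → R at (11,8/3); v=(-3,-1)
4. t=8/3 → B at (3,0); v=(-3,1)
5. t=1 → L at (0,1); v=(3,1)
6. t=11/3 → R at (11,14/3); v=(-3,1)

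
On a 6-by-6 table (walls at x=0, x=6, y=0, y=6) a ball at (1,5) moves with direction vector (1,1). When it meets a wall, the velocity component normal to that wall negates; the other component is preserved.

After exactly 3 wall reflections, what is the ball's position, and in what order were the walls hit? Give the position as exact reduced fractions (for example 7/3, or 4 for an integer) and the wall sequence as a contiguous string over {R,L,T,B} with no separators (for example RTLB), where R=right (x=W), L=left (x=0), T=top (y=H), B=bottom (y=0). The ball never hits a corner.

1. t=1 → T at (2,6); v=(1,-1)
2. t=4 → R at (6,2); v=(-1,-1)
3. t=2 → B at (4,0); v=(-1,1)

Final position: (4,0)
Wall sequence: TRB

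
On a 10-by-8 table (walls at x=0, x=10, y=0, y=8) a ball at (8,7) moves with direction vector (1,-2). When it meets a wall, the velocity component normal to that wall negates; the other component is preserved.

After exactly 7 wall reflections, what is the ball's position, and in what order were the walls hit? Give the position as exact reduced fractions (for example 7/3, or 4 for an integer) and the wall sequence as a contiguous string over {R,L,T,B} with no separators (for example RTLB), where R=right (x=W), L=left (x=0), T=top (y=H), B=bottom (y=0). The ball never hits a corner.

1. t=2 → R at (10,3); v=(-1,-2)
2. t=3/2 → B at (17/2,0); v=(-1,2)
3. t=4 → T at (9/2,8); v=(-1,-2)
4. t=4 → B at (1/2,0); v=(-1,2)
5. t=1/2 → L at (0,1); v=(1,2)
6. t=7/2 → T at (7/2,8); v=(1,-2)
7. t=4 → B at (15/2,0); v=(1,2)

Final position: (15/2,0)
Wall sequence: RBTBLTB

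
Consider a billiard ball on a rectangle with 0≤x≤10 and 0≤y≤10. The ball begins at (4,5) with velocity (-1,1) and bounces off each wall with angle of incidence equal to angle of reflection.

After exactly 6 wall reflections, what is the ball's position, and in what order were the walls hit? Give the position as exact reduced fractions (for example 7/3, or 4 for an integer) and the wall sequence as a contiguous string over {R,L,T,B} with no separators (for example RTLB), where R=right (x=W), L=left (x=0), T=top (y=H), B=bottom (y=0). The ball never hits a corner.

Final position: (1,10)
Wall sequence: LTRBLT

1. t=4 → L at (0,9); v=(1,1)
2. t=1 → T at (1,10); v=(1,-1)
3. t=9 → R at (10,1); v=(-1,-1)
4. t=1 → B at (9,0); v=(-1,1)
5. t=9 → L at (0,9); v=(1,1)
6. t=1 → T at (1,10); v=(1,-1)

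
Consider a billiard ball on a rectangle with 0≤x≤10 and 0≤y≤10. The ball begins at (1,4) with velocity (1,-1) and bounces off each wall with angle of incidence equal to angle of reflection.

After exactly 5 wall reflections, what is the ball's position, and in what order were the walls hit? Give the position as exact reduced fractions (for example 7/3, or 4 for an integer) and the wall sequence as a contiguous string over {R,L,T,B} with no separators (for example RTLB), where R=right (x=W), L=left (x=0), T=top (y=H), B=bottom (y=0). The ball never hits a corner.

Final position: (5,0)
Wall sequence: BRTLB

1. t=4 → B at (5,0); v=(1,1)
2. t=5 → R at (10,5); v=(-1,1)
3. t=5 → T at (5,10); v=(-1,-1)
4. t=5 → L at (0,5); v=(1,-1)
5. t=5 → B at (5,0); v=(1,1)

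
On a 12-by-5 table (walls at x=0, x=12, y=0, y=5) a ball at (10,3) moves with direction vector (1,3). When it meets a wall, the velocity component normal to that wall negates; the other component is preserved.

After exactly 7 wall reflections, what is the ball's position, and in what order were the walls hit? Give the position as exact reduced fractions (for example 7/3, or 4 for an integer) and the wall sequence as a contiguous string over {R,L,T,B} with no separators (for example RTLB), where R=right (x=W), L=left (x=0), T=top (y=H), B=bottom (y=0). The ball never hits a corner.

1. t=2/3 → T at (32/3,5); v=(1,-3)
2. t=4/3 → R at (12,1); v=(-1,-3)
3. t=1/3 → B at (35/3,0); v=(-1,3)
4. t=5/3 → T at (10,5); v=(-1,-3)
5. t=5/3 → B at (25/3,0); v=(-1,3)
6. t=5/3 → T at (20/3,5); v=(-1,-3)
7. t=5/3 → B at (5,0); v=(-1,3)

Final position: (5,0)
Wall sequence: TRBTBTB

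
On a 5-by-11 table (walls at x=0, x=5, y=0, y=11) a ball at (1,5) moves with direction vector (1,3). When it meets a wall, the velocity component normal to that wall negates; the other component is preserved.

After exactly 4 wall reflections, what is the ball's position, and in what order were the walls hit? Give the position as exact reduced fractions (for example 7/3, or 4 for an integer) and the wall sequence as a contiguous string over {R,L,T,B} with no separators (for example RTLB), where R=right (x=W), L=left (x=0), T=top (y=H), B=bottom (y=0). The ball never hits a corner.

Final position: (0,10)
Wall sequence: TRBL

1. t=2 → T at (3,11); v=(1,-3)
2. t=2 → R at (5,5); v=(-1,-3)
3. t=5/3 → B at (10/3,0); v=(-1,3)
4. t=10/3 → L at (0,10); v=(1,3)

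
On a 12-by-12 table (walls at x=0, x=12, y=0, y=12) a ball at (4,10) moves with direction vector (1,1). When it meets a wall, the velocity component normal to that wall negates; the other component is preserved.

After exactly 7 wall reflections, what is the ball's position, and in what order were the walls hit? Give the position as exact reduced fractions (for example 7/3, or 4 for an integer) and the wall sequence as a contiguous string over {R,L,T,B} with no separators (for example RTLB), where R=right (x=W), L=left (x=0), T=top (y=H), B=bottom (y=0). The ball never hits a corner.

Final position: (6,0)
Wall sequence: TRBLTRB

1. t=2 → T at (6,12); v=(1,-1)
2. t=6 → R at (12,6); v=(-1,-1)
3. t=6 → B at (6,0); v=(-1,1)
4. t=6 → L at (0,6); v=(1,1)
5. t=6 → T at (6,12); v=(1,-1)
6. t=6 → R at (12,6); v=(-1,-1)
7. t=6 → B at (6,0); v=(-1,1)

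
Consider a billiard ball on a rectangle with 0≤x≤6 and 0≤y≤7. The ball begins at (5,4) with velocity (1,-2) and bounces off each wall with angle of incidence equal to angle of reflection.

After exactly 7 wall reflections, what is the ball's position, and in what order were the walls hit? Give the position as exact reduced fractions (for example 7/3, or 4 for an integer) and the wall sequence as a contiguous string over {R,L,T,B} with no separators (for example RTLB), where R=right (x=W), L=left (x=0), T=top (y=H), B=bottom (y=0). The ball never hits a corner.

1. t=1 → R at (6,2); v=(-1,-2)
2. t=1 → B at (5,0); v=(-1,2)
3. t=7/2 → T at (3/2,7); v=(-1,-2)
4. t=3/2 → L at (0,4); v=(1,-2)
5. t=2 → B at (2,0); v=(1,2)
6. t=7/2 → T at (11/2,7); v=(1,-2)
7. t=1/2 → R at (6,6); v=(-1,-2)

Final position: (6,6)
Wall sequence: RBTLBTR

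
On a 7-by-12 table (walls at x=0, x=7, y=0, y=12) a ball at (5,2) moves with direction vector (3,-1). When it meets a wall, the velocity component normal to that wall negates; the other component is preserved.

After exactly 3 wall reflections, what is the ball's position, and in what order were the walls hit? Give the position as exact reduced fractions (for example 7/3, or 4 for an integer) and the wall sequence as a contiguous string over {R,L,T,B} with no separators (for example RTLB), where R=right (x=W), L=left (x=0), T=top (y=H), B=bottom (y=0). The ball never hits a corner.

Final position: (0,1)
Wall sequence: RBL

1. t=2/3 → R at (7,4/3); v=(-3,-1)
2. t=4/3 → B at (3,0); v=(-3,1)
3. t=1 → L at (0,1); v=(3,1)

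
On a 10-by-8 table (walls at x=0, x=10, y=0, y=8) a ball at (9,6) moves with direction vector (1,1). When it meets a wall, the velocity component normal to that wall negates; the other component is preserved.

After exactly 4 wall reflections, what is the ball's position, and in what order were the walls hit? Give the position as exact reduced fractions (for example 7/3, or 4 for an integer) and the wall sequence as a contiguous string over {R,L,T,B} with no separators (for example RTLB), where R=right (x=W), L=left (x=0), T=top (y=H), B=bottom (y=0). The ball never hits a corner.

Final position: (0,1)
Wall sequence: RTBL

1. t=1 → R at (10,7); v=(-1,1)
2. t=1 → T at (9,8); v=(-1,-1)
3. t=8 → B at (1,0); v=(-1,1)
4. t=1 → L at (0,1); v=(1,1)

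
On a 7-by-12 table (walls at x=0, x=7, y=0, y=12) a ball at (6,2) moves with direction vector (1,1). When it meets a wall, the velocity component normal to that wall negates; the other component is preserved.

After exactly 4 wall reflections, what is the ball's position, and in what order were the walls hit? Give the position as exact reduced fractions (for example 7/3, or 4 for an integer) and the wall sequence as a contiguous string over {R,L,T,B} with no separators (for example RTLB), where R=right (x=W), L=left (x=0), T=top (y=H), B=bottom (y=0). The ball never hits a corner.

1. t=1 → R at (7,3); v=(-1,1)
2. t=7 → L at (0,10); v=(1,1)
3. t=2 → T at (2,12); v=(1,-1)
4. t=5 → R at (7,7); v=(-1,-1)

Final position: (7,7)
Wall sequence: RLTR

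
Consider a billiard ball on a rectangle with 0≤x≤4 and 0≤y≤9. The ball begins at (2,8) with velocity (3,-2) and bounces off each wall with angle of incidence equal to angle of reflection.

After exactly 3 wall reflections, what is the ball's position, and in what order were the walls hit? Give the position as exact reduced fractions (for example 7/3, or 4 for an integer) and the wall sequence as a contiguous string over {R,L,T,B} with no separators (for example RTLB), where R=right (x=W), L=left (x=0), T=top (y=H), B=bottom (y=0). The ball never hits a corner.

1. t=2/3 → R at (4,20/3); v=(-3,-2)
2. t=4/3 → L at (0,4); v=(3,-2)
3. t=4/3 → R at (4,4/3); v=(-3,-2)

Final position: (4,4/3)
Wall sequence: RLR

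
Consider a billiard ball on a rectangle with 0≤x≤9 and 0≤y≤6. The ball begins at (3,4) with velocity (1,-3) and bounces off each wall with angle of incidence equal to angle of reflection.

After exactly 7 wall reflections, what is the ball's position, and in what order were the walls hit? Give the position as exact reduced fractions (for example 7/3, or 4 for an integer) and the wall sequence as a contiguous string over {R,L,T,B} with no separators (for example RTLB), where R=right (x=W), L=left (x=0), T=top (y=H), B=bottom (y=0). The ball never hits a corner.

1. t=4/3 → B at (13/3,0); v=(1,3)
2. t=2 → T at (19/3,6); v=(1,-3)
3. t=2 → B at (25/3,0); v=(1,3)
4. t=2/3 → R at (9,2); v=(-1,3)
5. t=4/3 → T at (23/3,6); v=(-1,-3)
6. t=2 → B at (17/3,0); v=(-1,3)
7. t=2 → T at (11/3,6); v=(-1,-3)

Final position: (11/3,6)
Wall sequence: BTBRTBT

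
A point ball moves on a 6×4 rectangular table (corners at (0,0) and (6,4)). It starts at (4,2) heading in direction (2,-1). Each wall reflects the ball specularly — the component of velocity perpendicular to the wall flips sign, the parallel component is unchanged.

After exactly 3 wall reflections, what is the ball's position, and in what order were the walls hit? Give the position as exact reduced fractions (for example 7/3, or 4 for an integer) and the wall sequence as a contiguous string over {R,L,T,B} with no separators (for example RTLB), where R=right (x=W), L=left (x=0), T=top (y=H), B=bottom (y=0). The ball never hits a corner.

Final position: (0,2)
Wall sequence: RBL

1. t=1 → R at (6,1); v=(-2,-1)
2. t=1 → B at (4,0); v=(-2,1)
3. t=2 → L at (0,2); v=(2,1)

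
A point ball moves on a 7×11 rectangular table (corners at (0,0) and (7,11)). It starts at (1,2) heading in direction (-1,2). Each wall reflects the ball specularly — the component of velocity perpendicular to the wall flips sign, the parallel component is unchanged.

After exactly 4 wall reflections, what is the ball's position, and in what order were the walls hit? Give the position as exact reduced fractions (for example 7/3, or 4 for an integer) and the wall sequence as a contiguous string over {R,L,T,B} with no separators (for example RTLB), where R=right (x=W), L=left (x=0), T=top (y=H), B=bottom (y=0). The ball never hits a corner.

Final position: (5,0)
Wall sequence: LTRB

1. t=1 → L at (0,4); v=(1,2)
2. t=7/2 → T at (7/2,11); v=(1,-2)
3. t=7/2 → R at (7,4); v=(-1,-2)
4. t=2 → B at (5,0); v=(-1,2)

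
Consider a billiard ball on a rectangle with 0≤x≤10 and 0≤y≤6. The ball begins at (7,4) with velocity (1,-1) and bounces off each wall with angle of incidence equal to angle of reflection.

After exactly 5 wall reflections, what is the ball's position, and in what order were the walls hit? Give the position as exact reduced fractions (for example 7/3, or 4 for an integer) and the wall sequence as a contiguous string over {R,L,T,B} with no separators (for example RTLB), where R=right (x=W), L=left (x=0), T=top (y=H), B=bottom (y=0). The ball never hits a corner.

1. t=3 → R at (10,1); v=(-1,-1)
2. t=1 → B at (9,0); v=(-1,1)
3. t=6 → T at (3,6); v=(-1,-1)
4. t=3 → L at (0,3); v=(1,-1)
5. t=3 → B at (3,0); v=(1,1)

Final position: (3,0)
Wall sequence: RBTLB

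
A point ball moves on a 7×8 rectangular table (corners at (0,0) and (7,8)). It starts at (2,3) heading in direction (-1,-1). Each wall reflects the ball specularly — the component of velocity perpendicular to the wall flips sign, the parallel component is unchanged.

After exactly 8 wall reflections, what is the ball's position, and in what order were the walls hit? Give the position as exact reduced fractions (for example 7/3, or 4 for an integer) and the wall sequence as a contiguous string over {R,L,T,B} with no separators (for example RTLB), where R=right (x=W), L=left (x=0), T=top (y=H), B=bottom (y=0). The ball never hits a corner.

Final position: (3,8)
Wall sequence: LBRTLBRT

1. t=2 → L at (0,1); v=(1,-1)
2. t=1 → B at (1,0); v=(1,1)
3. t=6 → R at (7,6); v=(-1,1)
4. t=2 → T at (5,8); v=(-1,-1)
5. t=5 → L at (0,3); v=(1,-1)
6. t=3 → B at (3,0); v=(1,1)
7. t=4 → R at (7,4); v=(-1,1)
8. t=4 → T at (3,8); v=(-1,-1)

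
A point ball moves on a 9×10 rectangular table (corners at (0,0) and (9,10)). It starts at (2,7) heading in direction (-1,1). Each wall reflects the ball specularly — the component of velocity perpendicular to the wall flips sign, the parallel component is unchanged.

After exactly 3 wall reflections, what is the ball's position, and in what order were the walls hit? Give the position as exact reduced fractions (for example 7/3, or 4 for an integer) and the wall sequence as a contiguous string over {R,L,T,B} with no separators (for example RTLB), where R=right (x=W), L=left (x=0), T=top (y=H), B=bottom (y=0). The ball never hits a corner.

1. t=2 → L at (0,9); v=(1,1)
2. t=1 → T at (1,10); v=(1,-1)
3. t=8 → R at (9,2); v=(-1,-1)

Final position: (9,2)
Wall sequence: LTR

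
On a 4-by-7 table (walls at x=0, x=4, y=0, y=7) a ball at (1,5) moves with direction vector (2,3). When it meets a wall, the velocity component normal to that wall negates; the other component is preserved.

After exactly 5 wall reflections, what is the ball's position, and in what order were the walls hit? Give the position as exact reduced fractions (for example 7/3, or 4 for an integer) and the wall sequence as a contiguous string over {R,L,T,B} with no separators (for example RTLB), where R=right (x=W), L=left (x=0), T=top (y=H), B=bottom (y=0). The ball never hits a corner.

1. t=2/3 → T at (7/3,7); v=(2,-3)
2. t=5/6 → R at (4,9/2); v=(-2,-3)
3. t=3/2 → B at (1,0); v=(-2,3)
4. t=1/2 → L at (0,3/2); v=(2,3)
5. t=11/6 → T at (11/3,7); v=(2,-3)

Final position: (11/3,7)
Wall sequence: TRBLT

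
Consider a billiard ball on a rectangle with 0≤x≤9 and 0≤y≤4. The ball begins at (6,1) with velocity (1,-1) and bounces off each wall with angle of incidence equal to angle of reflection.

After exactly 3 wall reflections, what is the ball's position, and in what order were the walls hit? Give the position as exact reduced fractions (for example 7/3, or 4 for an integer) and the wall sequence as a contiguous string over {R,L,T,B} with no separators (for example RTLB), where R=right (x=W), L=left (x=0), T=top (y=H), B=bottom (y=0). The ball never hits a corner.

1. t=1 → B at (7,0); v=(1,1)
2. t=2 → R at (9,2); v=(-1,1)
3. t=2 → T at (7,4); v=(-1,-1)

Final position: (7,4)
Wall sequence: BRT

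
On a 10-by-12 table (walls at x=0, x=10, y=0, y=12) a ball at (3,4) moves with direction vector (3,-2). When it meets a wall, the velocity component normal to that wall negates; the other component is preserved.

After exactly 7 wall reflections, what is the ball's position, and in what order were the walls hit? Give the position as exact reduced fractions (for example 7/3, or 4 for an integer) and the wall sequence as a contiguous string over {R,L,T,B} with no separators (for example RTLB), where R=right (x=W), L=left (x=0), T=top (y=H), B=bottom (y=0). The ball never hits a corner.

Final position: (5,0)
Wall sequence: BRLTRLB

1. t=2 → B at (9,0); v=(3,2)
2. t=1/3 → R at (10,2/3); v=(-3,2)
3. t=10/3 → L at (0,22/3); v=(3,2)
4. t=7/3 → T at (7,12); v=(3,-2)
5. t=1 → R at (10,10); v=(-3,-2)
6. t=10/3 → L at (0,10/3); v=(3,-2)
7. t=5/3 → B at (5,0); v=(3,2)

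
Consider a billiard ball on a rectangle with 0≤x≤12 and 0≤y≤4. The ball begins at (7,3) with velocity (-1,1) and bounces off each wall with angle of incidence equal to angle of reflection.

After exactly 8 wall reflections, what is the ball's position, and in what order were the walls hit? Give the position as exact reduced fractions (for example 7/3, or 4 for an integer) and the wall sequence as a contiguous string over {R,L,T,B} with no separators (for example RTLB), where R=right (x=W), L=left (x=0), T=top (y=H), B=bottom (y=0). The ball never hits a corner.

1. t=1 → T at (6,4); v=(-1,-1)
2. t=4 → B at (2,0); v=(-1,1)
3. t=2 → L at (0,2); v=(1,1)
4. t=2 → T at (2,4); v=(1,-1)
5. t=4 → B at (6,0); v=(1,1)
6. t=4 → T at (10,4); v=(1,-1)
7. t=2 → R at (12,2); v=(-1,-1)
8. t=2 → B at (10,0); v=(-1,1)

Final position: (10,0)
Wall sequence: TBLTBTRB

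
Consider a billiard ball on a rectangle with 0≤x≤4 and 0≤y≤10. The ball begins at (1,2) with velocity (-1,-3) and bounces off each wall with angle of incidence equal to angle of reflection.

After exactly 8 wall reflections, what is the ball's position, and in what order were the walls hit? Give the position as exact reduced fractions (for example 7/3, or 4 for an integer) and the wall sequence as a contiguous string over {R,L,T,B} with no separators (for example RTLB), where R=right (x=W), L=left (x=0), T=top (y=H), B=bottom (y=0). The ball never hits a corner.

Final position: (4,3)
Wall sequence: BLTRBLTR

1. t=2/3 → B at (1/3,0); v=(-1,3)
2. t=1/3 → L at (0,1); v=(1,3)
3. t=3 → T at (3,10); v=(1,-3)
4. t=1 → R at (4,7); v=(-1,-3)
5. t=7/3 → B at (5/3,0); v=(-1,3)
6. t=5/3 → L at (0,5); v=(1,3)
7. t=5/3 → T at (5/3,10); v=(1,-3)
8. t=7/3 → R at (4,3); v=(-1,-3)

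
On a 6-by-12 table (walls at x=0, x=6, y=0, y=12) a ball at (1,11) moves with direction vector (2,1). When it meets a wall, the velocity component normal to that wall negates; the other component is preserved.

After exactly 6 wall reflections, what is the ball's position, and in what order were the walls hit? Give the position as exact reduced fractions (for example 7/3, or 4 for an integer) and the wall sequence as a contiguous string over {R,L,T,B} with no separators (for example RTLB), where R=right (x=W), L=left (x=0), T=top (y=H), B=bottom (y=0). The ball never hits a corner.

1. t=1 → T at (3,12); v=(2,-1)
2. t=3/2 → R at (6,21/2); v=(-2,-1)
3. t=3 → L at (0,15/2); v=(2,-1)
4. t=3 → R at (6,9/2); v=(-2,-1)
5. t=3 → L at (0,3/2); v=(2,-1)
6. t=3/2 → B at (3,0); v=(2,1)

Final position: (3,0)
Wall sequence: TRLRLB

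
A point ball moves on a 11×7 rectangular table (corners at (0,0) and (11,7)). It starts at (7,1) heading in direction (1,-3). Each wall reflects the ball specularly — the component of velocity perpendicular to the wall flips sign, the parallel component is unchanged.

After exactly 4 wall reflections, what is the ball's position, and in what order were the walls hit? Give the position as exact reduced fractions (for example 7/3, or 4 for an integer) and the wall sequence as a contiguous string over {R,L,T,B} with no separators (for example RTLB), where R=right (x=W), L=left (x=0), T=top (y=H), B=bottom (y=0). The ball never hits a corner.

Final position: (10,0)
Wall sequence: BTRB

1. t=1/3 → B at (22/3,0); v=(1,3)
2. t=7/3 → T at (29/3,7); v=(1,-3)
3. t=4/3 → R at (11,3); v=(-1,-3)
4. t=1 → B at (10,0); v=(-1,3)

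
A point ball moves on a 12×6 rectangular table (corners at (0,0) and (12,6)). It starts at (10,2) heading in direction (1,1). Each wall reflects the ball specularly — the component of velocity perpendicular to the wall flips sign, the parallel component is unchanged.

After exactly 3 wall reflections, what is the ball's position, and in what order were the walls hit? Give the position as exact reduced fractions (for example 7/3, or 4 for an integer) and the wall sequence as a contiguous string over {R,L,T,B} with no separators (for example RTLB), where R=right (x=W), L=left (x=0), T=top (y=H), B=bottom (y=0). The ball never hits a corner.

1. t=2 → R at (12,4); v=(-1,1)
2. t=2 → T at (10,6); v=(-1,-1)
3. t=6 → B at (4,0); v=(-1,1)

Final position: (4,0)
Wall sequence: RTB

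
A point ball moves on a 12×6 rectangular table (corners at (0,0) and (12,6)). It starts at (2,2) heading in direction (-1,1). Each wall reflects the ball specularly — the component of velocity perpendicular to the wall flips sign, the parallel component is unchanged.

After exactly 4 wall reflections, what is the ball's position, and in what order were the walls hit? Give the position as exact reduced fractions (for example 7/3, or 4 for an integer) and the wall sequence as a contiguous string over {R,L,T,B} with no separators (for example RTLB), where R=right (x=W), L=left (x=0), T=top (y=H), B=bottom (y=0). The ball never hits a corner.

Final position: (12,4)
Wall sequence: LTBR

1. t=2 → L at (0,4); v=(1,1)
2. t=2 → T at (2,6); v=(1,-1)
3. t=6 → B at (8,0); v=(1,1)
4. t=4 → R at (12,4); v=(-1,1)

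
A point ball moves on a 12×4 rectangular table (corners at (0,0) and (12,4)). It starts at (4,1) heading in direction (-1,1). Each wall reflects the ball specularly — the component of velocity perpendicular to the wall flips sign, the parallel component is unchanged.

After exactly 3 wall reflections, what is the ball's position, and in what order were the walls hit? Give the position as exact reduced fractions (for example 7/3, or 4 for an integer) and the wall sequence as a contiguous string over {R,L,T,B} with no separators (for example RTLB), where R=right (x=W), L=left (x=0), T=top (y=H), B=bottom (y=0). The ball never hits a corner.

1. t=3 → T at (1,4); v=(-1,-1)
2. t=1 → L at (0,3); v=(1,-1)
3. t=3 → B at (3,0); v=(1,1)

Final position: (3,0)
Wall sequence: TLB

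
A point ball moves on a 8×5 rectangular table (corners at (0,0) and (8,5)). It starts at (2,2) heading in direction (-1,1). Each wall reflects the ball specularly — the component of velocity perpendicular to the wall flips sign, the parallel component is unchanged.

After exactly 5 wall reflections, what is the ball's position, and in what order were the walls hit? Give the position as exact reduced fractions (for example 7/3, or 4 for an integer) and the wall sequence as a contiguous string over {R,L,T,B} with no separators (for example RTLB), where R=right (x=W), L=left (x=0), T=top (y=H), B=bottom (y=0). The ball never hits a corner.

Final position: (5,5)
Wall sequence: LTBRT

1. t=2 → L at (0,4); v=(1,1)
2. t=1 → T at (1,5); v=(1,-1)
3. t=5 → B at (6,0); v=(1,1)
4. t=2 → R at (8,2); v=(-1,1)
5. t=3 → T at (5,5); v=(-1,-1)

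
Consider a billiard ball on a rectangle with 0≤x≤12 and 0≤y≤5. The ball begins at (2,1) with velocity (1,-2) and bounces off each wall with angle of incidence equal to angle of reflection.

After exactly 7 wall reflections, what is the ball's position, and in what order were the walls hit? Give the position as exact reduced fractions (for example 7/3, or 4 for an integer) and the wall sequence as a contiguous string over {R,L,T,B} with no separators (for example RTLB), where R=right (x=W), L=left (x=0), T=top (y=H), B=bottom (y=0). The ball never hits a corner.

1. t=1/2 → B at (5/2,0); v=(1,2)
2. t=5/2 → T at (5,5); v=(1,-2)
3. t=5/2 → B at (15/2,0); v=(1,2)
4. t=5/2 → T at (10,5); v=(1,-2)
5. t=2 → R at (12,1); v=(-1,-2)
6. t=1/2 → B at (23/2,0); v=(-1,2)
7. t=5/2 → T at (9,5); v=(-1,-2)

Final position: (9,5)
Wall sequence: BTBTRBT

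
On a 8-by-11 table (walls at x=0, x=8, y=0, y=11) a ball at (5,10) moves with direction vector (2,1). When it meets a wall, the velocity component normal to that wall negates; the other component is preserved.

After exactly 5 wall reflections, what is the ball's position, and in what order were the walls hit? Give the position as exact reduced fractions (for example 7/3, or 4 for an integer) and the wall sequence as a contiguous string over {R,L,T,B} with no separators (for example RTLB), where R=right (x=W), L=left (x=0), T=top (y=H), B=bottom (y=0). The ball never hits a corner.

Final position: (3,0)
Wall sequence: TRLRB

1. t=1 → T at (7,11); v=(2,-1)
2. t=1/2 → R at (8,21/2); v=(-2,-1)
3. t=4 → L at (0,13/2); v=(2,-1)
4. t=4 → R at (8,5/2); v=(-2,-1)
5. t=5/2 → B at (3,0); v=(-2,1)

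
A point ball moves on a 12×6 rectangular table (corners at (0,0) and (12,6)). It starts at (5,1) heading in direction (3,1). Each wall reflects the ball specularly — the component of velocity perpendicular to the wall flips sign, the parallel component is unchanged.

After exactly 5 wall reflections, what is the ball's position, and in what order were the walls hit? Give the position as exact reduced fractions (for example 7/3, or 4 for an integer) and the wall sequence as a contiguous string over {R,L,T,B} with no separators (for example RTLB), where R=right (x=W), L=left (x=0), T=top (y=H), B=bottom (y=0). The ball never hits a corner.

1. t=7/3 → R at (12,10/3); v=(-3,1)
2. t=8/3 → T at (4,6); v=(-3,-1)
3. t=4/3 → L at (0,14/3); v=(3,-1)
4. t=4 → R at (12,2/3); v=(-3,-1)
5. t=2/3 → B at (10,0); v=(-3,1)

Final position: (10,0)
Wall sequence: RTLRB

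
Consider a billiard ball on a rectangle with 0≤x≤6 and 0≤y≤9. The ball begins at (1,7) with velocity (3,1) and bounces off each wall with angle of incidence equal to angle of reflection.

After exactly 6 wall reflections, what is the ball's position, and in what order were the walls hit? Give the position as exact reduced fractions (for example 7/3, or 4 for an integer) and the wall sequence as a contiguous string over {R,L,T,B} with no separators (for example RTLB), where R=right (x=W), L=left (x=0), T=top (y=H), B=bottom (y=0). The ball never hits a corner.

Final position: (6,4/3)
Wall sequence: RTLRLR

1. t=5/3 → R at (6,26/3); v=(-3,1)
2. t=1/3 → T at (5,9); v=(-3,-1)
3. t=5/3 → L at (0,22/3); v=(3,-1)
4. t=2 → R at (6,16/3); v=(-3,-1)
5. t=2 → L at (0,10/3); v=(3,-1)
6. t=2 → R at (6,4/3); v=(-3,-1)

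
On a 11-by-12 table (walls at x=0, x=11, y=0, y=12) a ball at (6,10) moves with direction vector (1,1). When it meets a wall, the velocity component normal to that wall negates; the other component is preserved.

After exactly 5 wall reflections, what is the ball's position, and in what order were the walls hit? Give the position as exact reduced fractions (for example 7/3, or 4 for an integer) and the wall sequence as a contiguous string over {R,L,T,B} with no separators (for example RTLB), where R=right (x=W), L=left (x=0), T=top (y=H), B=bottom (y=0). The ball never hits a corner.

Final position: (10,12)
Wall sequence: TRBLT

1. t=2 → T at (8,12); v=(1,-1)
2. t=3 → R at (11,9); v=(-1,-1)
3. t=9 → B at (2,0); v=(-1,1)
4. t=2 → L at (0,2); v=(1,1)
5. t=10 → T at (10,12); v=(1,-1)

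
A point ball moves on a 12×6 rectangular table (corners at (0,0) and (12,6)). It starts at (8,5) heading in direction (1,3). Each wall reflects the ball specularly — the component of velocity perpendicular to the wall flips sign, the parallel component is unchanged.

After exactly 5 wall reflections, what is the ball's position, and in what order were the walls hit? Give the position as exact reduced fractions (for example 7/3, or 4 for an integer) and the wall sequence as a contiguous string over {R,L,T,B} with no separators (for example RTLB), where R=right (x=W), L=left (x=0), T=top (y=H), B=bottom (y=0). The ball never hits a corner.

Final position: (29/3,0)
Wall sequence: TBRTB

1. t=1/3 → T at (25/3,6); v=(1,-3)
2. t=2 → B at (31/3,0); v=(1,3)
3. t=5/3 → R at (12,5); v=(-1,3)
4. t=1/3 → T at (35/3,6); v=(-1,-3)
5. t=2 → B at (29/3,0); v=(-1,3)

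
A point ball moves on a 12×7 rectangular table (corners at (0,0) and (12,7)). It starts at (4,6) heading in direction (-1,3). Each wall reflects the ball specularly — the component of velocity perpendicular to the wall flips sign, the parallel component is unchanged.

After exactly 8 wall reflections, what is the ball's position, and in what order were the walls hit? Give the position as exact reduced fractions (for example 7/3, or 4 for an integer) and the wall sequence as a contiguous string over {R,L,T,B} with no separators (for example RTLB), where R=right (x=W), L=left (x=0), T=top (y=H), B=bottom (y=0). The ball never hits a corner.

1. t=1/3 → T at (11/3,7); v=(-1,-3)
2. t=7/3 → B at (4/3,0); v=(-1,3)
3. t=4/3 → L at (0,4); v=(1,3)
4. t=1 → T at (1,7); v=(1,-3)
5. t=7/3 → B at (10/3,0); v=(1,3)
6. t=7/3 → T at (17/3,7); v=(1,-3)
7. t=7/3 → B at (8,0); v=(1,3)
8. t=7/3 → T at (31/3,7); v=(1,-3)

Final position: (31/3,7)
Wall sequence: TBLTBTBT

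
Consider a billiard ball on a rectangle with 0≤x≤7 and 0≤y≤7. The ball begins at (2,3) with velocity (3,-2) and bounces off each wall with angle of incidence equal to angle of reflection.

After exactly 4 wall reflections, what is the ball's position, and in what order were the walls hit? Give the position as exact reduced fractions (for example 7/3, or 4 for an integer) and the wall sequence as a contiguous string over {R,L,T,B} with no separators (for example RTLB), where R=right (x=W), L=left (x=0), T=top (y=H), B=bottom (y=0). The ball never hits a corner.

1. t=3/2 → B at (13/2,0); v=(3,2)
2. t=1/6 → R at (7,1/3); v=(-3,2)
3. t=7/3 → L at (0,5); v=(3,2)
4. t=1 → T at (3,7); v=(3,-2)

Final position: (3,7)
Wall sequence: BRLT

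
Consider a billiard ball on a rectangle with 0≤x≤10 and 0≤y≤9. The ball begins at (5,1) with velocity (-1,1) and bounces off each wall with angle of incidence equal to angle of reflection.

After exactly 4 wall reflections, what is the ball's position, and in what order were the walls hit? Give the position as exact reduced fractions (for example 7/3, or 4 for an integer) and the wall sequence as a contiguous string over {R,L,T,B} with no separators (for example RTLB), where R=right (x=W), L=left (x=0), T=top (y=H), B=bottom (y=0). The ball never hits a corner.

1. t=5 → L at (0,6); v=(1,1)
2. t=3 → T at (3,9); v=(1,-1)
3. t=7 → R at (10,2); v=(-1,-1)
4. t=2 → B at (8,0); v=(-1,1)

Final position: (8,0)
Wall sequence: LTRB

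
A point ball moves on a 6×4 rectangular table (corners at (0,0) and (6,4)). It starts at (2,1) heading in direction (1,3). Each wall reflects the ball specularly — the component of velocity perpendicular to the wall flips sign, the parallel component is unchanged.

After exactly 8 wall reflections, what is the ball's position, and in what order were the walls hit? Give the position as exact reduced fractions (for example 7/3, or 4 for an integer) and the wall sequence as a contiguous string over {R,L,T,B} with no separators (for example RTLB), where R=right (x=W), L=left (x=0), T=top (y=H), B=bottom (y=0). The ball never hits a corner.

Final position: (1,4)
Wall sequence: TBTRBTBT

1. t=1 → T at (3,4); v=(1,-3)
2. t=4/3 → B at (13/3,0); v=(1,3)
3. t=4/3 → T at (17/3,4); v=(1,-3)
4. t=1/3 → R at (6,3); v=(-1,-3)
5. t=1 → B at (5,0); v=(-1,3)
6. t=4/3 → T at (11/3,4); v=(-1,-3)
7. t=4/3 → B at (7/3,0); v=(-1,3)
8. t=4/3 → T at (1,4); v=(-1,-3)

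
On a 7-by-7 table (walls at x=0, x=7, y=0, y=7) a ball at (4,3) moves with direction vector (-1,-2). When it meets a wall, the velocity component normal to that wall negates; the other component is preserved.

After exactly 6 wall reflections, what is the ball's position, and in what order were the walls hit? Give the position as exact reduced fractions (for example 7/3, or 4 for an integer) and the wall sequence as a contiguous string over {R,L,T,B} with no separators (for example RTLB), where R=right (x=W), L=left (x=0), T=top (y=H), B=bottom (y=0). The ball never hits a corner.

Final position: (6,7)
Wall sequence: BLTBRT

1. t=3/2 → B at (5/2,0); v=(-1,2)
2. t=5/2 → L at (0,5); v=(1,2)
3. t=1 → T at (1,7); v=(1,-2)
4. t=7/2 → B at (9/2,0); v=(1,2)
5. t=5/2 → R at (7,5); v=(-1,2)
6. t=1 → T at (6,7); v=(-1,-2)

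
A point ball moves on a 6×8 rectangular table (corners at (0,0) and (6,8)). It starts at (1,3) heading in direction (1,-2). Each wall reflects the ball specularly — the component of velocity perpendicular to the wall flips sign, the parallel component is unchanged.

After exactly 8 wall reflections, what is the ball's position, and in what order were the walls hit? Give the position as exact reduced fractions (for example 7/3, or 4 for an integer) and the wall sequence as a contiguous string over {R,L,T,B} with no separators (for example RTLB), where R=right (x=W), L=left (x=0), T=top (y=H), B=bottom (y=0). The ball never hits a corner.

Final position: (11/2,0)
Wall sequence: BRTBLTRB

1. t=3/2 → B at (5/2,0); v=(1,2)
2. t=7/2 → R at (6,7); v=(-1,2)
3. t=1/2 → T at (11/2,8); v=(-1,-2)
4. t=4 → B at (3/2,0); v=(-1,2)
5. t=3/2 → L at (0,3); v=(1,2)
6. t=5/2 → T at (5/2,8); v=(1,-2)
7. t=7/2 → R at (6,1); v=(-1,-2)
8. t=1/2 → B at (11/2,0); v=(-1,2)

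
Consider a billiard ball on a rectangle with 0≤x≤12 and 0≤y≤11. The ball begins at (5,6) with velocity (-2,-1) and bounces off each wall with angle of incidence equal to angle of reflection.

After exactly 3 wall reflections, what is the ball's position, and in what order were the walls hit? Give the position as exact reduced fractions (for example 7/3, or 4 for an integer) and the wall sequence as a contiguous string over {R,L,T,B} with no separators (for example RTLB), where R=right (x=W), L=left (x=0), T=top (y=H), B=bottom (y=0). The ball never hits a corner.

Final position: (12,5/2)
Wall sequence: LBR

1. t=5/2 → L at (0,7/2); v=(2,-1)
2. t=7/2 → B at (7,0); v=(2,1)
3. t=5/2 → R at (12,5/2); v=(-2,1)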